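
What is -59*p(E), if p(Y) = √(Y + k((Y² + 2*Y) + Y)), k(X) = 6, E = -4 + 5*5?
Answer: -177*√3 ≈ -306.57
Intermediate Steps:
E = 21 (E = -4 + 25 = 21)
p(Y) = √(6 + Y) (p(Y) = √(Y + 6) = √(6 + Y))
-59*p(E) = -59*√(6 + 21) = -177*√3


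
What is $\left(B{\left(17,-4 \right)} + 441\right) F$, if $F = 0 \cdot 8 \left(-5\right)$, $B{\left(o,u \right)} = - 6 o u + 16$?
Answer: $0$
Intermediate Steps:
$B{\left(o,u \right)} = 16 - 6 o u$ ($B{\left(o,u \right)} = - 6 o u + 16 = 16 - 6 o u$)
$F = 0$ ($F = 0 \left(-5\right) = 0$)
$\left(B{\left(17,-4 \right)} + 441\right) F = \left(\left(16 - 102 \left(-4\right)\right) + 441\right) 0 = \left(\left(16 + 408\right) + 441\right) 0 = \left(424 + 441\right) 0 = 865 \cdot 0 = 0$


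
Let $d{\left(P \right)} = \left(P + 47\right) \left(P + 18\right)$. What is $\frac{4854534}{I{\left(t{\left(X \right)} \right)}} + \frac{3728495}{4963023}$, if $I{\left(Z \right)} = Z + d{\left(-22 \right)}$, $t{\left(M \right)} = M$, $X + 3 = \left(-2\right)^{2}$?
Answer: $- \frac{2676977197253}{54593253} \approx -49035.0$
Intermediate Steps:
$X = 1$ ($X = -3 + \left(-2\right)^{2} = -3 + 4 = 1$)
$d{\left(P \right)} = \left(18 + P\right) \left(47 + P\right)$ ($d{\left(P \right)} = \left(47 + P\right) \left(18 + P\right) = \left(18 + P\right) \left(47 + P\right)$)
$I{\left(Z \right)} = -100 + Z$ ($I{\left(Z \right)} = Z + \left(846 + \left(-22\right)^{2} + 65 \left(-22\right)\right) = Z + \left(846 + 484 - 1430\right) = Z - 100 = -100 + Z$)
$\frac{4854534}{I{\left(t{\left(X \right)} \right)}} + \frac{3728495}{4963023} = \frac{4854534}{-100 + 1} + \frac{3728495}{4963023} = \frac{4854534}{-99} + 3728495 \cdot \frac{1}{4963023} = 4854534 \left(- \frac{1}{99}\right) + \frac{3728495}{4963023} = - \frac{1618178}{33} + \frac{3728495}{4963023} = - \frac{2676977197253}{54593253}$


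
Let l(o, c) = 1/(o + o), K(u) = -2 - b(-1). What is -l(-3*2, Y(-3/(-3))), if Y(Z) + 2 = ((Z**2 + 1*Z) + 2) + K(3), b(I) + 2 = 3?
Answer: 1/12 ≈ 0.083333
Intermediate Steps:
b(I) = 1 (b(I) = -2 + 3 = 1)
K(u) = -3 (K(u) = -2 - 1*1 = -2 - 1 = -3)
Y(Z) = -3 + Z + Z**2 (Y(Z) = -2 + (((Z**2 + 1*Z) + 2) - 3) = -2 + (((Z**2 + Z) + 2) - 3) = -2 + (((Z + Z**2) + 2) - 3) = -2 + ((2 + Z + Z**2) - 3) = -2 + (-1 + Z + Z**2) = -3 + Z + Z**2)
l(o, c) = 1/(2*o)
-l(-3*2, Y(-3/(-3))) = -1/(2*((-3*2))) = -1/(2*(-6)) = -(-1)/(2*6) = -1*(-1/12) = 1/12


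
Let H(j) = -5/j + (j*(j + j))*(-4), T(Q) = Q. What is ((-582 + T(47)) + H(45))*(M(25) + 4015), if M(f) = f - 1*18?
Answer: -605777552/9 ≈ -6.7309e+7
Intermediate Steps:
M(f) = -18 + f (M(f) = f - 18 = -18 + f)
H(j) = -8*j² - 5/j (H(j) = -5/j + (j*(2*j))*(-4) = -5/j + (2*j²)*(-4) = -5/j - 8*j² = -8*j² - 5/j)
((-582 + T(47)) + H(45))*(M(25) + 4015) = ((-582 + 47) + (-5 - 8*45³)/45)*((-18 + 25) + 4015) = (-535 + (-5 - 8*91125)/45)*(7 + 4015) = (-535 + (-5 - 729000)/45)*4022 = (-535 + (1/45)*(-729005))*4022 = (-535 - 145801/9)*4022 = -150616/9*4022 = -605777552/9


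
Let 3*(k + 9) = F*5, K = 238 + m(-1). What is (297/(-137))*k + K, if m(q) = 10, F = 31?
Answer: 21304/137 ≈ 155.50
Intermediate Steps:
K = 248 (K = 238 + 10 = 248)
k = 128/3 (k = -9 + (31*5)/3 = -9 + (⅓)*155 = -9 + 155/3 = 128/3 ≈ 42.667)
(297/(-137))*k + K = (297/(-137))*(128/3) + 248 = (297*(-1/137))*(128/3) + 248 = -297/137*128/3 + 248 = -12672/137 + 248 = 21304/137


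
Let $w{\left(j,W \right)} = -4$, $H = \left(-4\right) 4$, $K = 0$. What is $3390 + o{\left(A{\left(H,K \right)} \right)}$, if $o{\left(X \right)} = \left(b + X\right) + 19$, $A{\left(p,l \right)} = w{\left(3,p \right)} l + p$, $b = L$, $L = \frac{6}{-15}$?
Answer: $\frac{16963}{5} \approx 3392.6$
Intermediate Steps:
$H = -16$
$L = - \frac{2}{5}$ ($L = 6 \left(- \frac{1}{15}\right) = - \frac{2}{5} \approx -0.4$)
$b = - \frac{2}{5} \approx -0.4$
$A{\left(p,l \right)} = p - 4 l$ ($A{\left(p,l \right)} = - 4 l + p = p - 4 l$)
$o{\left(X \right)} = \frac{93}{5} + X$ ($o{\left(X \right)} = \left(- \frac{2}{5} + X\right) + 19 = \frac{93}{5} + X$)
$3390 + o{\left(A{\left(H,K \right)} \right)} = 3390 + \left(\frac{93}{5} - 16\right) = 3390 + \frac{13}{5} = \frac{16963}{5}$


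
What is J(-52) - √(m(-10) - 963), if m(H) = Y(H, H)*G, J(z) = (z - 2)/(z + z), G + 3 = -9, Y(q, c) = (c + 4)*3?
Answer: 27/52 - 3*I*√83 ≈ 0.51923 - 27.331*I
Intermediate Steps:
Y(q, c) = 12 + 3*c (Y(q, c) = (4 + c)*3 = 12 + 3*c)
G = -12 (G = -3 - 9 = -12)
J(z) = (-2 + z)/(2*z) (J(z) = (-2 + z)/((2*z)) = (-2 + z)*(1/(2*z)) = (-2 + z)/(2*z))
m(H) = -144 - 36*H (m(H) = (12 + 3*H)*(-12) = -144 - 36*H)
J(-52) - √(m(-10) - 963) = (½)*(-2 - 52)/(-52) - √((-144 - 36*(-10)) - 963) = (½)*(-1/52)*(-54) - √((-144 + 360) - 963) = 27/52 - √(216 - 963) = 27/52 - √(-747) = 27/52 - 3*I*√83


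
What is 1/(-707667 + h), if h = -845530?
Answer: -1/1553197 ≈ -6.4383e-7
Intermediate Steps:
1/(-707667 + h) = 1/(-707667 - 845530) = 1/(-1553197) = -1/1553197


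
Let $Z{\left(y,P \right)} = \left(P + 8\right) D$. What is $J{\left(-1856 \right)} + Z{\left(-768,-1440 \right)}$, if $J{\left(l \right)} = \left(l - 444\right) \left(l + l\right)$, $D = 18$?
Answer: $8511824$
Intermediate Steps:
$Z{\left(y,P \right)} = 144 + 18 P$ ($Z{\left(y,P \right)} = \left(P + 8\right) 18 = \left(8 + P\right) 18 = 144 + 18 P$)
$J{\left(l \right)} = 2 l \left(-444 + l\right)$ ($J{\left(l \right)} = \left(-444 + l\right) 2 l = 2 l \left(-444 + l\right)$)
$J{\left(-1856 \right)} + Z{\left(-768,-1440 \right)} = 2 \left(-1856\right) \left(-444 - 1856\right) + \left(144 + 18 \left(-1440\right)\right) = 2 \left(-1856\right) \left(-2300\right) + \left(144 - 25920\right) = 8537600 - 25776 = 8511824$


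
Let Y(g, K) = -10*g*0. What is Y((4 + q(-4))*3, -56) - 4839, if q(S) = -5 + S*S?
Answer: -4839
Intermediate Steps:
q(S) = -5 + S**2
Y(g, K) = 0 (Y(g, K) = -10*0 = 0)
Y((4 + q(-4))*3, -56) - 4839 = 0 - 4839 = -4839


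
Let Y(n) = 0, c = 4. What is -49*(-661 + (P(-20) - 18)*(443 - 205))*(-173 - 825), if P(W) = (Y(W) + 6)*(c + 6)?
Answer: 456500170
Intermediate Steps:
P(W) = 60 (P(W) = (0 + 6)*(4 + 6) = 6*10 = 60)
-49*(-661 + (P(-20) - 18)*(443 - 205))*(-173 - 825) = -49*(-661 + (60 - 18)*(443 - 205))*(-173 - 825) = -49*(-661 + 42*238)*(-998) = -49*(-661 + 9996)*(-998) = -457415*(-998) = -49*(-9316330) = 456500170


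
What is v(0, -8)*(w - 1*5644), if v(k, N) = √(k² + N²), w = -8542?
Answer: -113488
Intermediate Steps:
v(k, N) = √(N² + k²)
v(0, -8)*(w - 1*5644) = √((-8)² + 0²)*(-8542 - 1*5644) = √(64 + 0)*(-8542 - 5644) = √64*(-14186) = 8*(-14186) = -113488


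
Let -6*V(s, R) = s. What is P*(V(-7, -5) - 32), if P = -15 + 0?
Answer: 925/2 ≈ 462.50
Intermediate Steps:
P = -15
V(s, R) = -s/6
P*(V(-7, -5) - 32) = -15*(-1/6*(-7) - 32) = -15*(7/6 - 32) = -15*(-185/6) = 925/2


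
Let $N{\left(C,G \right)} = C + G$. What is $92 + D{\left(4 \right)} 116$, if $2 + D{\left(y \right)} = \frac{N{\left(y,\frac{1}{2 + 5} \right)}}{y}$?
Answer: $- \frac{139}{7} \approx -19.857$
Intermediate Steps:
$D{\left(y \right)} = -2 + \frac{\frac{1}{7} + y}{y}$ ($D{\left(y \right)} = -2 + \frac{y + \frac{1}{2 + 5}}{y} = -2 + \frac{y + \frac{1}{7}}{y} = -2 + \frac{\frac{1}{7} + y}{y}$)
$92 + D{\left(4 \right)} 116 = 92 + \frac{\frac{1}{7} - 4}{4} \cdot 116 = 92 + \frac{1}{4} \left(- \frac{27}{7}\right) 116 = 92 - \frac{783}{7} = - \frac{139}{7}$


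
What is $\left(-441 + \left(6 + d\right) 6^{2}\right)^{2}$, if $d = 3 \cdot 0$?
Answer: $50625$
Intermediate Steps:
$d = 0$
$\left(-441 + \left(6 + d\right) 6^{2}\right)^{2} = \left(-441 + \left(6 + 0\right) 6^{2}\right)^{2} = \left(-441 + 6 \cdot 36\right)^{2} = \left(-441 + 216\right)^{2} = \left(-225\right)^{2} = 50625$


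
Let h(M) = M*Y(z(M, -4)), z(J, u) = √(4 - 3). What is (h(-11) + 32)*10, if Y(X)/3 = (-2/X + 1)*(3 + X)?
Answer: 1640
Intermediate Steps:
z(J, u) = 1 (z(J, u) = √1 = 1)
Y(X) = 3*(1 - 2/X)*(3 + X) (Y(X) = 3*((-2/X + 1)*(3 + X)) = 3*((1 - 2/X)*(3 + X)) = 3*(1 - 2/X)*(3 + X))
h(M) = -12*M (h(M) = M*(3 - 18/1 + 3*1) = M*(3 - 18*1 + 3) = M*(3 - 18 + 3) = M*(-12) = -12*M)
(h(-11) + 32)*10 = (-12*(-11) + 32)*10 = (132 + 32)*10 = 164*10 = 1640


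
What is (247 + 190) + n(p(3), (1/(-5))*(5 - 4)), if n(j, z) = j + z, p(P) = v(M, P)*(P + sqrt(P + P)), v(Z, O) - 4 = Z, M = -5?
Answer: 2169/5 - sqrt(6) ≈ 431.35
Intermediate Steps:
v(Z, O) = 4 + Z
p(P) = -P - sqrt(2)*sqrt(P) (p(P) = (4 - 5)*(P + sqrt(P + P)) = -(P + sqrt(2*P)) = -(P + sqrt(2)*sqrt(P)) = -P - sqrt(2)*sqrt(P))
(247 + 190) + n(p(3), (1/(-5))*(5 - 4)) = (247 + 190) + ((-1*3 - sqrt(2)*sqrt(3)) + (1/(-5))*(5 - 4)) = 437 + ((-3 - sqrt(6)) + (1*(-1/5))*1) = 437 + ((-3 - sqrt(6)) - 1/5*1) = 437 + ((-3 - sqrt(6)) - 1/5) = 437 + (-16/5 - sqrt(6)) = 2169/5 - sqrt(6)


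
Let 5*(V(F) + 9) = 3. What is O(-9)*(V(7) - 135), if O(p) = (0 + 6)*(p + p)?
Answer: 77436/5 ≈ 15487.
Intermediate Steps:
O(p) = 12*p (O(p) = 6*(2*p) = 12*p)
V(F) = -42/5 (V(F) = -9 + (⅕)*3 = -9 + ⅗ = -42/5)
O(-9)*(V(7) - 135) = (12*(-9))*(-42/5 - 135) = -108*(-717/5) = 77436/5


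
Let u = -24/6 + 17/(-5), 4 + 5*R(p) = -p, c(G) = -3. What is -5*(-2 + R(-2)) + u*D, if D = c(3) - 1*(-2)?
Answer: 97/5 ≈ 19.400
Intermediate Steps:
R(p) = -4/5 - p/5 (R(p) = -4/5 + (-p)/5 = -4/5 - p/5)
D = -1 (D = -3 - 1*(-2) = -3 + 2 = -1)
u = -37/5 (u = -24*1/6 + 17*(-1/5) = -4 - 17/5 = -37/5 ≈ -7.4000)
-5*(-2 + R(-2)) + u*D = -5*(-2 + (-4/5 - 1/5*(-2))) - 37/5*(-1) = -5*(-2 + (-4/5 + 2/5)) + 37/5 = -5*(-2 - 2/5) + 37/5 = -5*(-12/5) + 37/5 = 12 + 37/5 = 97/5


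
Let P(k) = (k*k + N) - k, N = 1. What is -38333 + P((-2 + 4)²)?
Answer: -38320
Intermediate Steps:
P(k) = 1 + k² - k (P(k) = (k*k + 1) - k = (k² + 1) - k = (1 + k²) - k = 1 + k² - k)
-38333 + P((-2 + 4)²) = -38333 + (1 + ((-2 + 4)²)² - (-2 + 4)²) = -38333 + (1 + (2²)² - 1*2²) = -38333 + (1 + 4² - 1*4) = -38333 + (1 + 16 - 4) = -38333 + 13 = -38320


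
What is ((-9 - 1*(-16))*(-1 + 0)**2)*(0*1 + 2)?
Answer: 14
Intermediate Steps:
((-9 - 1*(-16))*(-1 + 0)**2)*(0*1 + 2) = ((-9 + 16)*(-1)**2)*(0 + 2) = (7*1)*2 = 7*2 = 14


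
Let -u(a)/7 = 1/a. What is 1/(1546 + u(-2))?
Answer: 2/3099 ≈ 0.00064537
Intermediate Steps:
u(a) = -7/a
1/(1546 + u(-2)) = 1/(1546 - 7/(-2)) = 1/(1546 - 7*(-½)) = 1/(1546 + 7/2) = 1/(3099/2) = 2/3099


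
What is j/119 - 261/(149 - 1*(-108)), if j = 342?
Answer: 56835/30583 ≈ 1.8584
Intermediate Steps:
j/119 - 261/(149 - 1*(-108)) = 342/119 - 261/(149 - 1*(-108)) = 342*(1/119) - 261/(149 + 108) = 342/119 - 261/257 = 56835/30583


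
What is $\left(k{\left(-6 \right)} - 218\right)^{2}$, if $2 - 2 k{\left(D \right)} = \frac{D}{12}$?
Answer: $\frac{751689}{16} \approx 46981.0$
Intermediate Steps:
$k{\left(D \right)} = 1 - \frac{D}{24}$ ($k{\left(D \right)} = 1 - \frac{D \frac{1}{12}}{2} = 1 - \frac{\frac{1}{12} D}{2} = 1 - \frac{D}{24}$)
$\left(k{\left(-6 \right)} - 218\right)^{2} = \left(\left(1 - - \frac{1}{4}\right) - 218\right)^{2} = \left(\left(1 + \frac{1}{4}\right) - 218\right)^{2} = \left(\frac{5}{4} - 218\right)^{2} = \left(- \frac{867}{4}\right)^{2} = \frac{751689}{16}$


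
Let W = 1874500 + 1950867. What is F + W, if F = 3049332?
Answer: 6874699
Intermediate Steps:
W = 3825367
F + W = 3049332 + 3825367 = 6874699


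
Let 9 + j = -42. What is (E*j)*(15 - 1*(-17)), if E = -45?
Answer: 73440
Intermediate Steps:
j = -51 (j = -9 - 42 = -51)
(E*j)*(15 - 1*(-17)) = (-45*(-51))*(15 - 1*(-17)) = 2295*(15 + 17) = 2295*32 = 73440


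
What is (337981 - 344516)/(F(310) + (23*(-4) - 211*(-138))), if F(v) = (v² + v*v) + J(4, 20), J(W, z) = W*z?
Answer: -6535/221306 ≈ -0.029529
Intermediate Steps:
F(v) = 80 + 2*v² (F(v) = (v² + v*v) + 4*20 = (v² + v²) + 80 = 2*v² + 80 = 80 + 2*v²)
(337981 - 344516)/(F(310) + (23*(-4) - 211*(-138))) = (337981 - 344516)/((80 + 2*310²) + (23*(-4) - 211*(-138))) = -6535/((80 + 2*96100) + (-92 + 29118)) = -6535/((80 + 192200) + 29026) = -6535/(192280 + 29026) = -6535/221306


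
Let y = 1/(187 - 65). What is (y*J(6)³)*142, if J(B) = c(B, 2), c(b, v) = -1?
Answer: -71/61 ≈ -1.1639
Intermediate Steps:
J(B) = -1
y = 1/122 ≈ 0.0081967
(y*J(6)³)*142 = ((1/122)*(-1)³)*142 = ((1/122)*(-1))*142 = -1/122*142 = -71/61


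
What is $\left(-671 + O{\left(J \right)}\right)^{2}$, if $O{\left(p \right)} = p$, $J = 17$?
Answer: $427716$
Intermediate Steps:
$\left(-671 + O{\left(J \right)}\right)^{2} = \left(-671 + 17\right)^{2} = \left(-654\right)^{2} = 427716$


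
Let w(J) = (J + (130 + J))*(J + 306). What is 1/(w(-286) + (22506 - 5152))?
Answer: 1/8514 ≈ 0.00011745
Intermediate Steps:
w(J) = (130 + 2*J)*(306 + J)
1/(w(-286) + (22506 - 5152)) = 1/((39780 + 2*(-286)² + 742*(-286)) + (22506 - 5152)) = 1/((39780 + 2*81796 - 212212) + 17354) = 1/((39780 + 163592 - 212212) + 17354) = 1/(-8840 + 17354) = 1/8514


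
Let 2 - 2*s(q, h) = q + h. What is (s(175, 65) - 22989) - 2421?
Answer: -25529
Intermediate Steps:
s(q, h) = 1 - h/2 - q/2 (s(q, h) = 1 - (q + h)/2 = 1 - (h + q)/2 = 1 + (-h/2 - q/2) = 1 - h/2 - q/2)
(s(175, 65) - 22989) - 2421 = ((1 - 1/2*65 - 1/2*175) - 22989) - 2421 = ((1 - 65/2 - 175/2) - 22989) - 2421 = (-119 - 22989) - 2421 = -23108 - 2421 = -25529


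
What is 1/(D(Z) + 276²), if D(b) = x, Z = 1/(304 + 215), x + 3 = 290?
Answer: 1/76463 ≈ 1.3078e-5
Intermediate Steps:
x = 287 (x = -3 + 290 = 287)
Z = 1/519 ≈ 0.0019268
D(b) = 287
1/(D(Z) + 276²) = 1/(287 + 276²) = 1/(287 + 76176) = 1/76463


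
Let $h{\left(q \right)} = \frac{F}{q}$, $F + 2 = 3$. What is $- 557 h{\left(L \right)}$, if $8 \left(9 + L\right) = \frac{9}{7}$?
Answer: $\frac{31192}{495} \approx 63.014$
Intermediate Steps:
$L = - \frac{495}{56}$ ($L = -9 + \frac{9 \cdot \frac{1}{7}}{8} = -9 + \frac{1}{8} \cdot \frac{9}{7} = -9 + \frac{9}{56} = - \frac{495}{56} \approx -8.8393$)
$F = 1$ ($F = -2 + 3 = 1$)
$h{\left(q \right)} = \frac{1}{q}$ ($h{\left(q \right)} = 1 \frac{1}{q} = \frac{1}{q}$)
$- 557 h{\left(L \right)} = - \frac{557}{- \frac{495}{56}} = - \frac{557 \left(-56\right)}{495} = \left(-1\right) \left(- \frac{31192}{495}\right) = \frac{31192}{495}$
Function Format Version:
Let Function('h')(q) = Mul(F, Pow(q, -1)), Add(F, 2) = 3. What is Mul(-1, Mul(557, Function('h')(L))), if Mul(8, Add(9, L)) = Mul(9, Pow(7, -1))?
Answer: Rational(31192, 495) ≈ 63.014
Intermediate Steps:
L = Rational(-495, 56) (L = Add(-9, Mul(Rational(1, 8), Mul(9, Pow(7, -1)))) = Add(-9, Mul(Rational(1, 8), Mul(9, Rational(1, 7)))) = Add(-9, Mul(Rational(1, 8), Rational(9, 7))) = Add(-9, Rational(9, 56)) = Rational(-495, 56) ≈ -8.8393)
F = 1 (F = Add(-2, 3) = 1)
Function('h')(q) = Pow(q, -1) (Function('h')(q) = Mul(1, Pow(q, -1)) = Pow(q, -1))
Mul(-1, Mul(557, Function('h')(L))) = Mul(-1, Mul(557, Pow(Rational(-495, 56), -1))) = Mul(-1, Mul(557, Rational(-56, 495))) = Mul(-1, Rational(-31192, 495)) = Rational(31192, 495)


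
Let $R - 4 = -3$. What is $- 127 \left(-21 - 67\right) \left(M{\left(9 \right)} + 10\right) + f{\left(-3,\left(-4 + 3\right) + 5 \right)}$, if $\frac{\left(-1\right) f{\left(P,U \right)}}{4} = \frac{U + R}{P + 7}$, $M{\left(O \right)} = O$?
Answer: $212339$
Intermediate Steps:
$R = 1$ ($R = 4 - 3 = 1$)
$f{\left(P,U \right)} = - \frac{4 \left(1 + U\right)}{7 + P}$ ($f{\left(P,U \right)} = - 4 \frac{U + 1}{P + 7} = - 4 \frac{1 + U}{7 + P} = - \frac{4 \left(1 + U\right)}{7 + P}$)
$- 127 \left(-21 - 67\right) \left(M{\left(9 \right)} + 10\right) + f{\left(-3,\left(-4 + 3\right) + 5 \right)} = - 127 \left(-21 - 67\right) \left(9 + 10\right) + \frac{4 \left(-1 - \left(\left(-4 + 3\right) + 5\right)\right)}{7 - 3} = - 127 \left(\left(-88\right) 19\right) + \frac{4 \left(-1 - \left(-1 + 5\right)\right)}{4} = \left(-127\right) \left(-1672\right) + 4 \cdot \frac{1}{4} \left(-1 - 4\right) = 212344 + 4 \cdot \frac{1}{4} \left(-1 - 4\right) = 212344 + 4 \cdot \frac{1}{4} \left(-5\right) = 212344 - 5 = 212339$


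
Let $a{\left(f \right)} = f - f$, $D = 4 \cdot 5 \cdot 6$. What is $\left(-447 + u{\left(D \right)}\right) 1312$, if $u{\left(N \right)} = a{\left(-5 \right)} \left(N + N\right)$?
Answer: $-586464$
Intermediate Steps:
$D = 120$ ($D = 20 \cdot 6 = 120$)
$a{\left(f \right)} = 0$
$u{\left(N \right)} = 0$ ($u{\left(N \right)} = 0 \left(N + N\right) = 0 \cdot 2 N = 0$)
$\left(-447 + u{\left(D \right)}\right) 1312 = \left(-447 + 0\right) 1312 = \left(-447\right) 1312 = -586464$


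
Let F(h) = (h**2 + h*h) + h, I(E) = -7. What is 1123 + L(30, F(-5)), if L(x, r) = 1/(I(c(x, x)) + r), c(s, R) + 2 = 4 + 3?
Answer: 42675/38 ≈ 1123.0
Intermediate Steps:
c(s, R) = 5 (c(s, R) = -2 + (4 + 3) = -2 + 7 = 5)
F(h) = h + 2*h**2 (F(h) = (h**2 + h**2) + h = 2*h**2 + h = h + 2*h**2)
L(x, r) = 1/(-7 + r)
1123 + L(30, F(-5)) = 1123 + 1/(-7 - 5*(1 + 2*(-5))) = 1123 + 1/(-7 - 5*(1 - 10)) = 1123 + 1/(-7 - 5*(-9)) = 1123 + 1/(-7 + 45) = 1123 + 1/38 = 42675/38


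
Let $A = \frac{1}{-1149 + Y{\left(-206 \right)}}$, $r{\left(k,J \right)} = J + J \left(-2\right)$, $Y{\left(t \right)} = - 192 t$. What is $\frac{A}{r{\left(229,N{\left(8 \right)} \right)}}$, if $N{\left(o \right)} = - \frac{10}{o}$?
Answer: $\frac{4}{192015} \approx 2.0832 \cdot 10^{-5}$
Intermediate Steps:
$r{\left(k,J \right)} = - J$ ($r{\left(k,J \right)} = J - 2 J = - J$)
$A = \frac{1}{38403}$ ($A = \frac{1}{-1149 - -39552} = \frac{1}{-1149 + 39552} = \frac{1}{38403} \approx 2.604 \cdot 10^{-5}$)
$\frac{A}{r{\left(229,N{\left(8 \right)} \right)}} = \frac{1}{38403 \left(- \frac{-10}{8}\right)} = \frac{1}{38403 \left(\left(-1\right) \left(- \frac{5}{4}\right)\right)} = \frac{1}{38403 \cdot \frac{5}{4}} = \frac{1}{38403} \cdot \frac{4}{5} = \frac{4}{192015}$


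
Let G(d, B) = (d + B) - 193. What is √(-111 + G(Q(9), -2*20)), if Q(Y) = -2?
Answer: I*√346 ≈ 18.601*I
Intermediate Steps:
G(d, B) = -193 + B + d (G(d, B) = (B + d) - 193 = -193 + B + d)
√(-111 + G(Q(9), -2*20)) = √(-111 + (-193 - 2*20 - 2)) = √(-111 + (-193 - 40 - 2)) = √(-111 - 235) = √(-346) = I*√346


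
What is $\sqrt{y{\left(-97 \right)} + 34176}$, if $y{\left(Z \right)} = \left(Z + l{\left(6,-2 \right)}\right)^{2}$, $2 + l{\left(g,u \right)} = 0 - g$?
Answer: $\sqrt{45201} \approx 212.61$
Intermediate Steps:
$l{\left(g,u \right)} = -2 - g$ ($l{\left(g,u \right)} = -2 + \left(0 - g\right) = -2 - g$)
$y{\left(Z \right)} = \left(-8 + Z\right)^{2}$ ($y{\left(Z \right)} = \left(Z - 8\right)^{2} = \left(-8 + Z\right)^{2}$)
$\sqrt{y{\left(-97 \right)} + 34176} = \sqrt{\left(-8 - 97\right)^{2} + 34176} = \sqrt{\left(-105\right)^{2} + 34176} = \sqrt{11025 + 34176} = \sqrt{45201}$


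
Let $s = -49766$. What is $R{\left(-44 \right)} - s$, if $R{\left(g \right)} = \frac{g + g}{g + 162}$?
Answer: $\frac{2936150}{59} \approx 49765.0$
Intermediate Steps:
$R{\left(g \right)} = \frac{2 g}{162 + g}$
$R{\left(-44 \right)} - s = 2 \left(-44\right) \frac{1}{162 - 44} - -49766 = 2 \left(-44\right) \frac{1}{118} + 49766 = - \frac{44}{59} + 49766 = \frac{2936150}{59}$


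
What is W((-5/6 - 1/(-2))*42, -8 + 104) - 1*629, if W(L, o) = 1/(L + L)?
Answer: -17613/28 ≈ -629.04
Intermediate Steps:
W(L, o) = 1/(2*L)
W((-5/6 - 1/(-2))*42, -8 + 104) - 1*629 = 1/(2*(((-5/6 - 1/(-2))*42))) - 1*629 = 1/(2*(((-5*⅙ - 1*(-½))*42))) - 629 = 1/(2*(((-⅚ + ½)*42))) - 629 = 1/(2*((-⅓*42))) - 629 = (½)/(-14) - 629 = (½)*(-1/14) - 629 = -1/28 - 629 = -17613/28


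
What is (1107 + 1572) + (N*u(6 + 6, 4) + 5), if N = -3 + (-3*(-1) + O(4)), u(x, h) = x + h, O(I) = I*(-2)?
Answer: 2556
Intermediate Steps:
O(I) = -2*I
u(x, h) = h + x
N = -8 (N = -3 + (-3*(-1) - 2*4) = -3 + (3 - 8) = -3 - 5 = -8)
(1107 + 1572) + (N*u(6 + 6, 4) + 5) = (1107 + 1572) + (-8*(4 + (6 + 6)) + 5) = 2679 + (-8*(4 + 12) + 5) = 2679 + (-8*16 + 5) = 2679 + (-128 + 5) = 2679 - 123 = 2556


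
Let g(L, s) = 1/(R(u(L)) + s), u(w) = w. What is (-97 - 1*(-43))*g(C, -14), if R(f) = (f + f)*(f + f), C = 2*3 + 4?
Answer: -27/193 ≈ -0.13990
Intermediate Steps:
C = 10 (C = 6 + 4 = 10)
R(f) = 4*f**2 (R(f) = (2*f)*(2*f) = 4*f**2)
g(L, s) = 1/(s + 4*L**2) (g(L, s) = 1/(4*L**2 + s) = 1/(s + 4*L**2))
(-97 - 1*(-43))*g(C, -14) = (-97 - 1*(-43))/(-14 + 4*10**2) = (-97 + 43)/(-14 + 4*100) = -54/(-14 + 400) = -54/386 = -54*1/386 = -27/193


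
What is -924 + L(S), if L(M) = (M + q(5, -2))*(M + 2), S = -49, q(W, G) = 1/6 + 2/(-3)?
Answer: 2805/2 ≈ 1402.5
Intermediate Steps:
q(W, G) = -½ (q(W, G) = 1*(⅙) + 2*(-⅓) = ⅙ - ⅔ = -½)
L(M) = (2 + M)*(-½ + M) (L(M) = (M - ½)*(M + 2) = (-½ + M)*(2 + M) = (2 + M)*(-½ + M))
-924 + L(S) = -924 + (-1 + (-49)² + (3/2)*(-49)) = -924 + (-1 + 2401 - 147/2) = -924 + 4653/2 = 2805/2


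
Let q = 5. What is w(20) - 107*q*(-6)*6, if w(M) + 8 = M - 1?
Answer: 19271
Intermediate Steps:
w(M) = -9 + M (w(M) = -8 + (M - 1) = -8 + (-1 + M) = -9 + M)
w(20) - 107*q*(-6)*6 = (-9 + 20) - 107*5*(-6)*6 = 11 - (-3210)*6 = 11 - 107*(-180) = 11 + 19260 = 19271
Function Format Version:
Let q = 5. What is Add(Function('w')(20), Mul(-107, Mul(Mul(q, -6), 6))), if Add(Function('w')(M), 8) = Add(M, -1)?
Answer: 19271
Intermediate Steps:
Function('w')(M) = Add(-9, M) (Function('w')(M) = Add(-8, Add(M, -1)) = Add(-8, Add(-1, M)) = Add(-9, M))
Add(Function('w')(20), Mul(-107, Mul(Mul(q, -6), 6))) = Add(Add(-9, 20), Mul(-107, Mul(Mul(5, -6), 6))) = Add(11, Mul(-107, Mul(-30, 6))) = Add(11, Mul(-107, -180)) = Add(11, 19260) = 19271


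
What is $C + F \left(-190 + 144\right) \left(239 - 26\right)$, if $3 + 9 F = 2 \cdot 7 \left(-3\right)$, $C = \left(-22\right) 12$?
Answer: $48726$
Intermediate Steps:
$C = -264$
$F = -5$ ($F = - \frac{1}{3} + \frac{2 \cdot 7 \left(-3\right)}{9} = - \frac{1}{3} + \frac{14 \left(-3\right)}{9} = - \frac{1}{3} + \frac{1}{9} \left(-42\right) = - \frac{1}{3} - \frac{14}{3} = -5$)
$C + F \left(-190 + 144\right) \left(239 - 26\right) = -264 - 5 \left(-190 + 144\right) \left(239 - 26\right) = -264 - 5 \left(\left(-46\right) 213\right) = -264 - -48990 = -264 + 48990 = 48726$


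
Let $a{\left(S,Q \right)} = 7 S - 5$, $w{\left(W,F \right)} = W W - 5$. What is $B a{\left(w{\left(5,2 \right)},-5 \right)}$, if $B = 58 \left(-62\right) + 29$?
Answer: $-481545$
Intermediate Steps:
$w{\left(W,F \right)} = -5 + W^{2}$ ($w{\left(W,F \right)} = W^{2} - 5 = -5 + W^{2}$)
$a{\left(S,Q \right)} = -5 + 7 S$
$B = -3567$ ($B = -3596 + 29 = -3567$)
$B a{\left(w{\left(5,2 \right)},-5 \right)} = - 3567 \left(-5 + 7 \left(-5 + 5^{2}\right)\right) = - 3567 \left(-5 + 7 \left(-5 + 25\right)\right) = - 3567 \left(-5 + 7 \cdot 20\right) = - 3567 \left(-5 + 140\right) = \left(-3567\right) 135 = -481545$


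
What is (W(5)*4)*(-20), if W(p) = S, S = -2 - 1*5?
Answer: 560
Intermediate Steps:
S = -7 (S = -2 - 5 = -7)
W(p) = -7
(W(5)*4)*(-20) = -7*4*(-20) = -28*(-20) = 560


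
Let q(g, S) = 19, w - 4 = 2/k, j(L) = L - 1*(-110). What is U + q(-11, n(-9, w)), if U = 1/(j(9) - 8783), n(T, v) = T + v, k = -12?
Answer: 164615/8664 ≈ 19.000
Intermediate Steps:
j(L) = 110 + L (j(L) = L + 110 = 110 + L)
w = 23/6 (w = 4 + 2/(-12) = 4 + 2*(-1/12) = 4 - 1/6 = 23/6 ≈ 3.8333)
U = -1/8664 (U = 1/((110 + 9) - 8783) = 1/(119 - 8783) = 1/(-8664) = -1/8664 ≈ -0.00011542)
U + q(-11, n(-9, w)) = -1/8664 + 19 = 164615/8664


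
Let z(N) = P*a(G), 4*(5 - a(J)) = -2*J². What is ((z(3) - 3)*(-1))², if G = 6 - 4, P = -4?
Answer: 961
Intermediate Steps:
G = 2
a(J) = 5 + J²/2 (a(J) = 5 - (-1)*J²/2 = 5 + J²/2)
z(N) = -28 (z(N) = -4*(5 + (½)*2²) = -4*(5 + (½)*4) = -4*(5 + 2) = -4*7 = -28)
((z(3) - 3)*(-1))² = ((-28 - 3)*(-1))² = (-31*(-1))² = 31² = 961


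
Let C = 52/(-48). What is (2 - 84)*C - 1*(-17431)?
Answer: 105119/6 ≈ 17520.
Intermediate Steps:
C = -13/12 (C = 52*(-1/48) = -13/12 ≈ -1.0833)
(2 - 84)*C - 1*(-17431) = (2 - 84)*(-13/12) - 1*(-17431) = -82*(-13/12) + 17431 = 533/6 + 17431 = 105119/6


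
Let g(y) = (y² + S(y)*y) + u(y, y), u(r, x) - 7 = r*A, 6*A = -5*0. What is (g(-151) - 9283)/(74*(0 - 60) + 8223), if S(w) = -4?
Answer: 14129/3783 ≈ 3.7349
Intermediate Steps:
A = 0 (A = (-5*0)/6 = (⅙)*0 = 0)
u(r, x) = 7 (u(r, x) = 7 + r*0 = 7 + 0 = 7)
g(y) = 7 + y² - 4*y (g(y) = (y² - 4*y) + 7 = 7 + y² - 4*y)
(g(-151) - 9283)/(74*(0 - 60) + 8223) = ((7 + (-151)² - 4*(-151)) - 9283)/(74*(0 - 60) + 8223) = ((7 + 22801 + 604) - 9283)/(74*(-60) + 8223) = (23412 - 9283)/(-4440 + 8223) = 14129/3783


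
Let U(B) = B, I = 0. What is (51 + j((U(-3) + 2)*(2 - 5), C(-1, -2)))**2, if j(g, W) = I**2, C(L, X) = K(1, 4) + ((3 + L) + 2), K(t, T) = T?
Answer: 2601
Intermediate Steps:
C(L, X) = 9 + L (C(L, X) = 4 + ((3 + L) + 2) = 4 + (5 + L) = 9 + L)
j(g, W) = 0 (j(g, W) = 0**2 = 0)
(51 + j((U(-3) + 2)*(2 - 5), C(-1, -2)))**2 = (51 + 0)**2 = 51**2 = 2601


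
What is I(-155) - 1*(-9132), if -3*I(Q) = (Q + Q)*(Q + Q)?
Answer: -68704/3 ≈ -22901.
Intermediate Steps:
I(Q) = -4*Q²/3 (I(Q) = -(Q + Q)*(Q + Q)/3 = -2*Q*2*Q/3 = -4*Q²/3)
I(-155) - 1*(-9132) = -4/3*(-155)² - 1*(-9132) = -4/3*24025 + 9132 = -96100/3 + 9132 = -68704/3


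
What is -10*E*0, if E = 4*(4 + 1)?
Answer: 0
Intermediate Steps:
E = 20 (E = 4*5 = 20)
-10*E*0 = -10*20*0 = -200*0 = 0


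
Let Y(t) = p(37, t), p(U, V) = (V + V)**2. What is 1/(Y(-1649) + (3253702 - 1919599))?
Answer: 1/12210907 ≈ 8.1894e-8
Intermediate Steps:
p(U, V) = 4*V**2 (p(U, V) = (2*V)**2 = 4*V**2)
Y(t) = 4*t**2
1/(Y(-1649) + (3253702 - 1919599)) = 1/(4*(-1649)**2 + (3253702 - 1919599)) = 1/(4*2719201 + 1334103) = 1/(10876804 + 1334103) = 1/12210907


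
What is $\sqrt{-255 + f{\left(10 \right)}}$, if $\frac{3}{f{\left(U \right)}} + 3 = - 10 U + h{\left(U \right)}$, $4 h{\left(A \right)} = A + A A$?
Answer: $\frac{3 i \sqrt{646129}}{151} \approx 15.97 i$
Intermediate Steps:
$h{\left(A \right)} = \frac{A}{4} + \frac{A^{2}}{4}$ ($h{\left(A \right)} = \frac{A + A A}{4} = \frac{A + A^{2}}{4} = \frac{A}{4} + \frac{A^{2}}{4}$)
$f{\left(U \right)} = \frac{3}{-3 - 10 U + \frac{U \left(1 + U\right)}{4}}$ ($f{\left(U \right)} = \frac{3}{-3 + \left(- 10 U + \frac{U \left(1 + U\right)}{4}\right)} = \frac{3}{-3 - 10 U + \frac{U \left(1 + U\right)}{4}}$)
$\sqrt{-255 + f{\left(10 \right)}} = \sqrt{-255 + \frac{12}{-12 + 10^{2} - 390}} = \sqrt{-255 + \frac{12}{-12 + 100 - 390}} = \sqrt{-255 + \frac{12}{-302}} = \sqrt{-255 + 12 \left(- \frac{1}{302}\right)} = \sqrt{-255 - \frac{6}{151}} = \sqrt{- \frac{38511}{151}} = \frac{3 i \sqrt{646129}}{151}$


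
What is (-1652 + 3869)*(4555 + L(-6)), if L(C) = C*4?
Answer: 10045227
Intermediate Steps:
L(C) = 4*C
(-1652 + 3869)*(4555 + L(-6)) = (-1652 + 3869)*(4555 + 4*(-6)) = 2217*(4555 - 24) = 2217*4531 = 10045227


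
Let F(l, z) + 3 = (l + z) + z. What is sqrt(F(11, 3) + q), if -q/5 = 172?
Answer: 3*I*sqrt(94) ≈ 29.086*I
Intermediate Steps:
q = -860 (q = -5*172 = -860)
F(l, z) = -3 + l + 2*z (F(l, z) = -3 + ((l + z) + z) = -3 + (l + 2*z) = -3 + l + 2*z)
sqrt(F(11, 3) + q) = sqrt((-3 + 11 + 2*3) - 860) = sqrt((-3 + 11 + 6) - 860) = sqrt(14 - 860) = sqrt(-846) = 3*I*sqrt(94)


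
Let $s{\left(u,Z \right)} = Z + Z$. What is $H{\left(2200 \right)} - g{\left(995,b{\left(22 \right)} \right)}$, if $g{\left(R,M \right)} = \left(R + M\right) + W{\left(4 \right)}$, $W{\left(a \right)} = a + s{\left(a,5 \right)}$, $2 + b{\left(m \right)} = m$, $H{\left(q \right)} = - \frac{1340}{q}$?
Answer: $- \frac{113257}{110} \approx -1029.6$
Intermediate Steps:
$s{\left(u,Z \right)} = 2 Z$
$b{\left(m \right)} = -2 + m$
$W{\left(a \right)} = 10 + a$ ($W{\left(a \right)} = a + 2 \cdot 5 = a + 10 = 10 + a$)
$g{\left(R,M \right)} = 14 + M + R$ ($g{\left(R,M \right)} = \left(R + M\right) + \left(10 + 4\right) = \left(M + R\right) + 14 = 14 + M + R$)
$H{\left(2200 \right)} - g{\left(995,b{\left(22 \right)} \right)} = - \frac{1340}{2200} - \left(14 + \left(-2 + 22\right) + 995\right) = \left(-1340\right) \frac{1}{2200} - \left(14 + 20 + 995\right) = - \frac{67}{110} - 1029 = - \frac{113257}{110}$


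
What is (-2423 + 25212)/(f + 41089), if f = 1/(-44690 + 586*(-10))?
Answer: 1151983950/2077048949 ≈ 0.55463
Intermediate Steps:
f = -1/50550 (f = 1/(-44690 - 5860) = 1/(-50550) = -1/50550 ≈ -1.9782e-5)
(-2423 + 25212)/(f + 41089) = (-2423 + 25212)/(-1/50550 + 41089) = 22789/(2077048949/50550) = 22789*(50550/2077048949) = 1151983950/2077048949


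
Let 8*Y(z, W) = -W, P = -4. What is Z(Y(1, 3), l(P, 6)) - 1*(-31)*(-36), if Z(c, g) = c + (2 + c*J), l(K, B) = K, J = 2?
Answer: -8921/8 ≈ -1115.1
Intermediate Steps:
Y(z, W) = -W/8 (Y(z, W) = (-W)/8 = -W/8)
Z(c, g) = 2 + 3*c (Z(c, g) = c + (2 + c*2) = c + (2 + 2*c) = 2 + 3*c)
Z(Y(1, 3), l(P, 6)) - 1*(-31)*(-36) = (2 + 3*(-⅛*3)) - 1*(-31)*(-36) = (2 + 3*(-3/8)) + 31*(-36) = (2 - 9/8) - 1116 = 7/8 - 1116 = -8921/8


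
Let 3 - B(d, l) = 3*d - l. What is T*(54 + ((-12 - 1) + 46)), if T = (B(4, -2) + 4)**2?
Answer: 4263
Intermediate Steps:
B(d, l) = 3 + l - 3*d (B(d, l) = 3 - (3*d - l) = 3 - (-l + 3*d) = 3 + (l - 3*d) = 3 + l - 3*d)
T = 49 (T = ((3 - 2 - 3*4) + 4)**2 = ((3 - 2 - 12) + 4)**2 = (-11 + 4)**2 = (-7)**2 = 49)
T*(54 + ((-12 - 1) + 46)) = 49*(54 + ((-12 - 1) + 46)) = 49*(54 + (-13 + 46)) = 49*(54 + 33) = 49*87 = 4263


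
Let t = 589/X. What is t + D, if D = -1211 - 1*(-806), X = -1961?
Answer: -794794/1961 ≈ -405.30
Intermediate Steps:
D = -405 (D = -1211 + 806 = -405)
t = -589/1961 (t = 589/(-1961) = 589*(-1/1961) = -589/1961 ≈ -0.30036)
t + D = -589/1961 - 405 = -794794/1961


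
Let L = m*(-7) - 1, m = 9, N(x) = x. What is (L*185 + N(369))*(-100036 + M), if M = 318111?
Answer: -2501538325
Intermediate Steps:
L = -64 (L = 9*(-7) - 1 = -63 - 1 = -64)
(L*185 + N(369))*(-100036 + M) = (-64*185 + 369)*(-100036 + 318111) = (-11840 + 369)*218075 = -11471*218075 = -2501538325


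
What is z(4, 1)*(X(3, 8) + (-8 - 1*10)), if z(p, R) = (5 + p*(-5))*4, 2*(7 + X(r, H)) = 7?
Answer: 1290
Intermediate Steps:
X(r, H) = -7/2 (X(r, H) = -7 + (½)*7 = -7 + 7/2 = -7/2)
z(p, R) = 20 - 20*p (z(p, R) = (5 - 5*p)*4 = 20 - 20*p)
z(4, 1)*(X(3, 8) + (-8 - 1*10)) = (20 - 20*4)*(-7/2 + (-8 - 1*10)) = (20 - 80)*(-7/2 + (-8 - 10)) = -60*(-7/2 - 18) = -60*(-43/2) = 1290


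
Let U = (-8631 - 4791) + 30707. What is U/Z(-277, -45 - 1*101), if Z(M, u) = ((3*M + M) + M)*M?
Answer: 3457/76729 ≈ 0.045055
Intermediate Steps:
Z(M, u) = 5*M**2 (Z(M, u) = (4*M + M)*M = (5*M)*M = 5*M**2)
U = 17285 (U = -13422 + 30707 = 17285)
U/Z(-277, -45 - 1*101) = 17285/((5*(-277)**2)) = 17285/((5*76729)) = 17285/383645 = 17285*(1/383645) = 3457/76729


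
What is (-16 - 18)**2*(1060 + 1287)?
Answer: 2713132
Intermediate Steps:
(-16 - 18)**2*(1060 + 1287) = (-34)**2*2347 = 1156*2347 = 2713132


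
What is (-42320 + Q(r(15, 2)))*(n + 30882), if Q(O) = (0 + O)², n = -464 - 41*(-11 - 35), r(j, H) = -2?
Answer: -1366976064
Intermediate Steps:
n = 1422 (n = -464 - 41*(-46) = -464 + 1886 = 1422)
Q(O) = O²
(-42320 + Q(r(15, 2)))*(n + 30882) = (-42320 + (-2)²)*(1422 + 30882) = (-42320 + 4)*32304 = -42316*32304 = -1366976064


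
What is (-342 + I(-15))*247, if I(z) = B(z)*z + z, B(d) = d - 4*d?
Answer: -254904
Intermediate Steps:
B(d) = -3*d
I(z) = z - 3*z² (I(z) = (-3*z)*z + z = -3*z² + z = z - 3*z²)
(-342 + I(-15))*247 = (-342 - 15*(1 - 3*(-15)))*247 = (-342 - 15*(1 + 45))*247 = (-342 - 15*46)*247 = (-342 - 690)*247 = -1032*247 = -254904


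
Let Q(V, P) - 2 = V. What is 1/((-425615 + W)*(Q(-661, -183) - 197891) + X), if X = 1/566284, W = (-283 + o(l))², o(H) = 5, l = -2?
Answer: 566284/39164835706394201 ≈ 1.4459e-11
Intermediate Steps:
W = 77284 (W = (-283 + 5)² = (-278)² = 77284)
Q(V, P) = 2 + V
X = 1/566284 ≈ 1.7659e-6
1/((-425615 + W)*(Q(-661, -183) - 197891) + X) = 1/((-425615 + 77284)*((2 - 661) - 197891) + 1/566284) = 1/(-348331*(-659 - 197891) + 1/566284) = 1/(-348331*(-198550) + 1/566284) = 1/(69161120050 + 1/566284) = 1/(39164835706394201/566284) = 566284/39164835706394201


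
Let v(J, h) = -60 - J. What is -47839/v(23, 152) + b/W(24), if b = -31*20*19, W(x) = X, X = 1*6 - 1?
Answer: -147709/83 ≈ -1779.6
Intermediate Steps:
X = 5 (X = 6 - 1 = 5)
W(x) = 5
b = -11780 (b = -620*19 = -11780)
-47839/v(23, 152) + b/W(24) = -47839/(-60 - 1*23) - 11780/5 = -47839/(-60 - 23) - 11780*⅕ = -47839/(-83) - 2356 = -47839*(-1/83) - 2356 = 47839/83 - 2356 = -147709/83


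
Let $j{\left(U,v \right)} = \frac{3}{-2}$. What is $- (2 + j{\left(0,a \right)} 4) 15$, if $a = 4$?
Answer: $60$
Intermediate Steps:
$j{\left(U,v \right)} = - \frac{3}{2}$ ($j{\left(U,v \right)} = 3 \left(- \frac{1}{2}\right) = - \frac{3}{2}$)
$- (2 + j{\left(0,a \right)} 4) 15 = - (2 - 6) 15 = \left(-1\right) \left(-4\right) 15 = 4 \cdot 15 = 60$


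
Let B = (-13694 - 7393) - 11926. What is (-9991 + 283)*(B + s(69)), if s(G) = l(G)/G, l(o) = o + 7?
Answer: 7371028756/23 ≈ 3.2048e+8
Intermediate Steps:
l(o) = 7 + o
s(G) = (7 + G)/G
B = -33013 (B = -21087 - 11926 = -33013)
(-9991 + 283)*(B + s(69)) = (-9991 + 283)*(-33013 + (7 + 69)/69) = -9708*(-33013 + (1/69)*76) = -9708*(-33013 + 76/69) = -9708*(-2277821/69) = 7371028756/23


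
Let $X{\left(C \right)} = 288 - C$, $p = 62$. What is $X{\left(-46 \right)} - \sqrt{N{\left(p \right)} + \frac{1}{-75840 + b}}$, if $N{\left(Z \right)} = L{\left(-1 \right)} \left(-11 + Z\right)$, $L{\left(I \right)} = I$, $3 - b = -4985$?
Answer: $334 - \frac{i \sqrt{64005092989}}{35426} \approx 334.0 - 7.1414 i$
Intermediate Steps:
$b = 4988$ ($b = 3 - -4985 = 3 + 4985 = 4988$)
$N{\left(Z \right)} = 11 - Z$ ($N{\left(Z \right)} = - (-11 + Z) = 11 - Z$)
$X{\left(-46 \right)} - \sqrt{N{\left(p \right)} + \frac{1}{-75840 + b}} = \left(288 - -46\right) - \sqrt{\left(11 - 62\right) + \frac{1}{-75840 + 4988}} = \left(288 + 46\right) - \sqrt{\left(11 - 62\right) + \frac{1}{-70852}} = 334 - \sqrt{-51 - \frac{1}{70852}} = 334 - \sqrt{- \frac{3613453}{70852}} = 334 - \frac{i \sqrt{64005092989}}{35426}$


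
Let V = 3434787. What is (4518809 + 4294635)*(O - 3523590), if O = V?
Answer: -782660267532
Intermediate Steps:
O = 3434787
(4518809 + 4294635)*(O - 3523590) = (4518809 + 4294635)*(3434787 - 3523590) = 8813444*(-88803) = -782660267532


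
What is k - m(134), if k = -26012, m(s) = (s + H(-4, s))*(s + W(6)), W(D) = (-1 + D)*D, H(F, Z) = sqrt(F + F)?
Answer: -47988 - 328*I*sqrt(2) ≈ -47988.0 - 463.86*I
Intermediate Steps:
H(F, Z) = sqrt(2)*sqrt(F) (H(F, Z) = sqrt(2*F) = sqrt(2)*sqrt(F))
W(D) = D*(-1 + D)
m(s) = (30 + s)*(s + 2*I*sqrt(2)) (m(s) = (s + sqrt(2)*sqrt(-4))*(s + 6*(-1 + 6)) = (s + sqrt(2)*(2*I))*(s + 6*5) = (s + 2*I*sqrt(2))*(s + 30) = (s + 2*I*sqrt(2))*(30 + s) = (30 + s)*(s + 2*I*sqrt(2)))
k - m(134) = -26012 - (134**2 + 30*134 + 60*I*sqrt(2) + 2*I*134*sqrt(2)) = -26012 - (17956 + 4020 + 60*I*sqrt(2) + 268*I*sqrt(2)) = -26012 - (21976 + 328*I*sqrt(2)) = -26012 + (-21976 - 328*I*sqrt(2)) = -47988 - 328*I*sqrt(2)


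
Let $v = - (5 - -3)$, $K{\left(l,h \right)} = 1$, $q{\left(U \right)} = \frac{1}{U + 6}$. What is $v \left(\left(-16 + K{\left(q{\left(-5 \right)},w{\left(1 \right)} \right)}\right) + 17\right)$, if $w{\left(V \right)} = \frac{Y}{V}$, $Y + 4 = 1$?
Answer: $-16$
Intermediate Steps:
$Y = -3$ ($Y = -4 + 1 = -3$)
$w{\left(V \right)} = - \frac{3}{V}$
$q{\left(U \right)} = \frac{1}{6 + U}$
$v = -8$ ($v = - (5 + 3) = \left(-1\right) 8 = -8$)
$v \left(\left(-16 + K{\left(q{\left(-5 \right)},w{\left(1 \right)} \right)}\right) + 17\right) = - 8 \left(\left(-16 + 1\right) + 17\right) = - 8 \left(-15 + 17\right) = \left(-8\right) 2 = -16$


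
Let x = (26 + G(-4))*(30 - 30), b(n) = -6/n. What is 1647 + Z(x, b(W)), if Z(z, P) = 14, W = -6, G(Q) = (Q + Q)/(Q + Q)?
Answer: 1661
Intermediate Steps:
G(Q) = 1 (G(Q) = (2*Q)/((2*Q)) = (2*Q)*(1/(2*Q)) = 1)
x = 0 (x = (26 + 1)*(30 - 30) = 27*0 = 0)
1647 + Z(x, b(W)) = 1647 + 14 = 1661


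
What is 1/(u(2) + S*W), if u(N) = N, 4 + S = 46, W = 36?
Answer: 1/1514 ≈ 0.00066050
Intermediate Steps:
S = 42 (S = -4 + 46 = 42)
1/(u(2) + S*W) = 1/(2 + 42*36) = 1/(2 + 1512) = 1/1514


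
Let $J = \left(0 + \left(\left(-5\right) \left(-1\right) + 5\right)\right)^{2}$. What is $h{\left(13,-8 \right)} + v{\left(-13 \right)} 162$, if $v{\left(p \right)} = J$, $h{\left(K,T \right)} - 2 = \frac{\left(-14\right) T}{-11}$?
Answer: $\frac{178110}{11} \approx 16192.0$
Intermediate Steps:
$h{\left(K,T \right)} = 2 + \frac{14 T}{11}$ ($h{\left(K,T \right)} = 2 + \frac{\left(-14\right) T}{-11} = 2 + - 14 T \left(- \frac{1}{11}\right) = 2 + \frac{14 T}{11}$)
$J = 100$ ($J = \left(0 + \left(5 + 5\right)\right)^{2} = \left(0 + 10\right)^{2} = 10^{2} = 100$)
$v{\left(p \right)} = 100$
$h{\left(13,-8 \right)} + v{\left(-13 \right)} 162 = \left(2 + \frac{14}{11} \left(-8\right)\right) + 100 \cdot 162 = \left(2 - \frac{112}{11}\right) + 16200 = - \frac{90}{11} + 16200 = \frac{178110}{11}$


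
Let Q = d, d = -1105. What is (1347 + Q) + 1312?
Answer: 1554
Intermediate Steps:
Q = -1105
(1347 + Q) + 1312 = (1347 - 1105) + 1312 = 242 + 1312 = 1554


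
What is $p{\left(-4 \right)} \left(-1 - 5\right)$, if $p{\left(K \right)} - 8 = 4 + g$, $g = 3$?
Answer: $-90$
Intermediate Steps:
$p{\left(K \right)} = 15$ ($p{\left(K \right)} = 8 + \left(4 + 3\right) = 8 + 7 = 15$)
$p{\left(-4 \right)} \left(-1 - 5\right) = 15 \left(-1 - 5\right) = 15 \left(-6\right) = -90$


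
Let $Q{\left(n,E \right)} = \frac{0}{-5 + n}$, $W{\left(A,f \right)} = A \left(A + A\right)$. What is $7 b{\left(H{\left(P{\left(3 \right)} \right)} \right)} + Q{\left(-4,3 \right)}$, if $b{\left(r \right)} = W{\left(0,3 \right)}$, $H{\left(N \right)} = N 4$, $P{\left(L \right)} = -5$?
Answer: $0$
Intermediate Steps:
$H{\left(N \right)} = 4 N$
$W{\left(A,f \right)} = 2 A^{2}$ ($W{\left(A,f \right)} = A 2 A = 2 A^{2}$)
$Q{\left(n,E \right)} = 0$
$b{\left(r \right)} = 0$ ($b{\left(r \right)} = 2 \cdot 0^{2} = 2 \cdot 0 = 0$)
$7 b{\left(H{\left(P{\left(3 \right)} \right)} \right)} + Q{\left(-4,3 \right)} = 7 \cdot 0 + 0 = 0 + 0 = 0$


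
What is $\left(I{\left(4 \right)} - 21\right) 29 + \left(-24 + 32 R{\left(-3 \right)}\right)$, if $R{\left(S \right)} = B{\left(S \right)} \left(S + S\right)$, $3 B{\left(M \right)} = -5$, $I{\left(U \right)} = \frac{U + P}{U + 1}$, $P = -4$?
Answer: $-313$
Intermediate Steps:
$I{\left(U \right)} = \frac{-4 + U}{1 + U}$ ($I{\left(U \right)} = \frac{U - 4}{U + 1} = \frac{-4 + U}{1 + U}$)
$B{\left(M \right)} = - \frac{5}{3}$ ($B{\left(M \right)} = \frac{1}{3} \left(-5\right) = - \frac{5}{3}$)
$R{\left(S \right)} = - \frac{10 S}{3}$ ($R{\left(S \right)} = - \frac{5 \left(S + S\right)}{3} = - \frac{5 \cdot 2 S}{3} = - \frac{10 S}{3}$)
$\left(I{\left(4 \right)} - 21\right) 29 + \left(-24 + 32 R{\left(-3 \right)}\right) = \left(\frac{-4 + 4}{1 + 4} - 21\right) 29 - \left(24 - 32 \left(\left(- \frac{10}{3}\right) \left(-3\right)\right)\right) = \left(\frac{1}{5} \cdot 0 - 21\right) 29 + \left(-24 + 32 \cdot 10\right) = \left(\frac{1}{5} \cdot 0 - 21\right) 29 + \left(-24 + 320\right) = \left(0 - 21\right) 29 + 296 = \left(-21\right) 29 + 296 = -609 + 296 = -313$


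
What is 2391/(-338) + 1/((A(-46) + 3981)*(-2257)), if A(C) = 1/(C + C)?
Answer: -1976468791333/279400435366 ≈ -7.0740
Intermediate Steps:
A(C) = 1/(2*C)
2391/(-338) + 1/((A(-46) + 3981)*(-2257)) = 2391/(-338) + 1/(((1/2)/(-46) + 3981)*(-2257)) = 2391*(-1/338) - 1/2257/((1/2)*(-1/46) + 3981) = -2391/338 - 1/2257/(-1/92 + 3981) = -2391/338 - 1/2257/(366251/92) = -2391/338 + (92/366251)*(-1/2257) = -2391/338 - 92/826628507 = -1976468791333/279400435366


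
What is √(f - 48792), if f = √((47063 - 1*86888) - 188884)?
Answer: √(-48792 + I*√228709) ≈ 1.083 + 220.89*I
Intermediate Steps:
f = I*√228709 (f = √((47063 - 86888) - 188884) = √(-39825 - 188884) = √(-228709) = I*√228709 ≈ 478.24*I)
√(f - 48792) = √(I*√228709 - 48792) = √(-48792 + I*√228709)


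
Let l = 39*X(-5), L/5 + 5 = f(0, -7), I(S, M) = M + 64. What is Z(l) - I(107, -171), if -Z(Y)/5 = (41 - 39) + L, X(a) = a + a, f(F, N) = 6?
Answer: 72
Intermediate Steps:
I(S, M) = 64 + M
X(a) = 2*a
L = 5 (L = -25 + 5*6 = -25 + 30 = 5)
l = -390 (l = 39*(2*(-5)) = 39*(-10) = -390)
Z(Y) = -35 (Z(Y) = -5*((41 - 39) + 5) = -5*(2 + 5) = -5*7 = -35)
Z(l) - I(107, -171) = -35 - (64 - 171) = -35 - 1*(-107) = -35 + 107 = 72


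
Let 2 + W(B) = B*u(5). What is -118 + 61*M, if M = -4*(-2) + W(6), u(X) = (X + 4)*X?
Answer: 16718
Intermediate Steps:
u(X) = X*(4 + X) (u(X) = (4 + X)*X = X*(4 + X))
W(B) = -2 + 45*B (W(B) = -2 + B*(5*(4 + 5)) = -2 + B*(5*9) = -2 + B*45 = -2 + 45*B)
M = 276 (M = -4*(-2) + (-2 + 45*6) = 8 + (-2 + 270) = 8 + 268 = 276)
-118 + 61*M = -118 + 61*276 = -118 + 16836 = 16718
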